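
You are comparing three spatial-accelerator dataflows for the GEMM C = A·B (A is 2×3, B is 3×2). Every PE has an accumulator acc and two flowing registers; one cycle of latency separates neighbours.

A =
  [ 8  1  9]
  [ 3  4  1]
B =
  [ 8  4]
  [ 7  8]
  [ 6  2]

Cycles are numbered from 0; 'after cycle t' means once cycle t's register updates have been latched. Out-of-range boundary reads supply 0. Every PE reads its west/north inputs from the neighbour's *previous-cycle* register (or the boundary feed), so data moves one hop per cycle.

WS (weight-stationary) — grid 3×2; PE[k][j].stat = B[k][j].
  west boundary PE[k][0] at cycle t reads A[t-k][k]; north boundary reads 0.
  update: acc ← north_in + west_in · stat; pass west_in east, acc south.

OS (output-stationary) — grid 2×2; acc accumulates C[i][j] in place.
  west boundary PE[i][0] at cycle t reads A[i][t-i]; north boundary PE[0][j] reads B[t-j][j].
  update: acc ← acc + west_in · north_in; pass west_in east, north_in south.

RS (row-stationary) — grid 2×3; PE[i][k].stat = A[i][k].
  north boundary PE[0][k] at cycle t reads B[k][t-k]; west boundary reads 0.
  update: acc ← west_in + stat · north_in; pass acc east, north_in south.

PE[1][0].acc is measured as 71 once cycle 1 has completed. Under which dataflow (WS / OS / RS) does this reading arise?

dataflow = WS

Under WS (3×2), PE[1][0]:
  c0 r1c0: 0 / 0 / 0
  c1 r1c0: 71 / 1 / 71
Under OS (2×2), PE[1][0]:
  c0 r1c0: 0 / 0 / 0
  c1 r1c0: 24 / 3 / 8
Under RS (2×3), PE[1][0]:
  c0 r1c0: 0 / 0 / 0
  c1 r1c0: 24 / 24 / 8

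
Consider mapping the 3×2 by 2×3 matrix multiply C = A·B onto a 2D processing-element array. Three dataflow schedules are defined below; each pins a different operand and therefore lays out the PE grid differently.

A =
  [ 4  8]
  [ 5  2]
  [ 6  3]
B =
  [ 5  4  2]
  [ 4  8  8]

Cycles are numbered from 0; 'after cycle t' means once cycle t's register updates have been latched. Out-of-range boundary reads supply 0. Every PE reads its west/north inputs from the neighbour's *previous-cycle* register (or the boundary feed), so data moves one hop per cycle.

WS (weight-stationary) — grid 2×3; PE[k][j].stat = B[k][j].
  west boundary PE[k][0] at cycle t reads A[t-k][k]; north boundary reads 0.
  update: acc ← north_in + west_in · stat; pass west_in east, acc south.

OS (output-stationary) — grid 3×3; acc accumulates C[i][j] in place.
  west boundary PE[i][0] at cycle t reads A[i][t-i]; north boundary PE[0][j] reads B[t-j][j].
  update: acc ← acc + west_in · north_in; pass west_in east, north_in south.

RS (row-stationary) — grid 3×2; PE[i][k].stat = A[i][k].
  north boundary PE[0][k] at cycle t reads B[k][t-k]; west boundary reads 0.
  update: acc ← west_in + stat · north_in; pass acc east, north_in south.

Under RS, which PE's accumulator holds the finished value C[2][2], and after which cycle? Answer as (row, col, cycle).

(row, col, cycle) = (2, 1, 5)

Under RS, C[2][2] lands at PE[2][1]:
  t=0 PE[2][1]: acc=0 h=0 v=0
  t=1 PE[2][1]: acc=0 h=0 v=0
  t=2 PE[2][1]: acc=0 h=0 v=0
  t=3 PE[2][1]: acc=42 h=42 v=4
  t=4 PE[2][1]: acc=48 h=48 v=8
  t=5 PE[2][1]: acc=36 h=36 v=8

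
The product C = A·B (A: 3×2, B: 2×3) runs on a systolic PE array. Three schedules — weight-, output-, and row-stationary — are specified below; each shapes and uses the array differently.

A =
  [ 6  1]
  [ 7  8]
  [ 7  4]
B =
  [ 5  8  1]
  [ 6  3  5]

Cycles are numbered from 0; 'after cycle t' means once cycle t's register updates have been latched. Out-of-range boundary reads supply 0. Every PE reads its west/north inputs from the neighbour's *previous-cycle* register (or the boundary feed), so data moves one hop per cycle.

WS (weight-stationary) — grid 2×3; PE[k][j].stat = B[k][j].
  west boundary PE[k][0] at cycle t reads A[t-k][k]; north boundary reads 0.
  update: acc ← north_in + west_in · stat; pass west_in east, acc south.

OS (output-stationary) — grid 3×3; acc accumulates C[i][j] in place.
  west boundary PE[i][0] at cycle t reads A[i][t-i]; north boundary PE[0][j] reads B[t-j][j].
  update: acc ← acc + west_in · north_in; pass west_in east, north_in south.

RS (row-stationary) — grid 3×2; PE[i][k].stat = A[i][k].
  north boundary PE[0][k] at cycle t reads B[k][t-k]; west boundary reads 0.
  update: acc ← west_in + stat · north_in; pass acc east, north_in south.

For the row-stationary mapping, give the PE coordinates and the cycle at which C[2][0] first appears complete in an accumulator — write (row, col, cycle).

(row, col, cycle) = (2, 1, 3)

Under RS, C[2][0] lands at PE[2][1]:
  cycle 0: PE[2][1] → acc 0, east 0, south 0
  cycle 1: PE[2][1] → acc 0, east 0, south 0
  cycle 2: PE[2][1] → acc 0, east 0, south 0
  cycle 3: PE[2][1] → acc 59, east 59, south 6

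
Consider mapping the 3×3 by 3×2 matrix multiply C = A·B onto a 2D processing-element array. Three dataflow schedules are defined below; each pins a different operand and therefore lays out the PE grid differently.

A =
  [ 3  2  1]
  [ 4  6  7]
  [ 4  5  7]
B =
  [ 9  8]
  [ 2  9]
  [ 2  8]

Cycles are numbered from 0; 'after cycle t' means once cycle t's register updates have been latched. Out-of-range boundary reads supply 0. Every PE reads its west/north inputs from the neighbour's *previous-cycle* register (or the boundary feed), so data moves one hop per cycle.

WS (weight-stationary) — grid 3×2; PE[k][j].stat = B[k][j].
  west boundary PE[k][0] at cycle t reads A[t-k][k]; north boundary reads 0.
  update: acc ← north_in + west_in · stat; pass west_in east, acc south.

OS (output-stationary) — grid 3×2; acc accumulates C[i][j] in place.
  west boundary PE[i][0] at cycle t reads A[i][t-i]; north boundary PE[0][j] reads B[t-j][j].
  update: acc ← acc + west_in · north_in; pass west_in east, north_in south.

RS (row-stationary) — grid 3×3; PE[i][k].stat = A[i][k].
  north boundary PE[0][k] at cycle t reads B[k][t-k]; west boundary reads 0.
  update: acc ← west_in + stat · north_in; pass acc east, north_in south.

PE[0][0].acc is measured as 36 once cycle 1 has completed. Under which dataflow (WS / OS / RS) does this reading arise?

dataflow = WS

WS [3×2] PE[0][0] across cycles:
  t=0 PE[0][0]: acc=27 h=3 v=27
  t=1 PE[0][0]: acc=36 h=4 v=36
OS [3×2] PE[0][0] across cycles:
  t=0 PE[0][0]: acc=27 h=3 v=9
  t=1 PE[0][0]: acc=31 h=2 v=2
RS [3×3] PE[0][0] across cycles:
  t=0 PE[0][0]: acc=27 h=27 v=9
  t=1 PE[0][0]: acc=24 h=24 v=8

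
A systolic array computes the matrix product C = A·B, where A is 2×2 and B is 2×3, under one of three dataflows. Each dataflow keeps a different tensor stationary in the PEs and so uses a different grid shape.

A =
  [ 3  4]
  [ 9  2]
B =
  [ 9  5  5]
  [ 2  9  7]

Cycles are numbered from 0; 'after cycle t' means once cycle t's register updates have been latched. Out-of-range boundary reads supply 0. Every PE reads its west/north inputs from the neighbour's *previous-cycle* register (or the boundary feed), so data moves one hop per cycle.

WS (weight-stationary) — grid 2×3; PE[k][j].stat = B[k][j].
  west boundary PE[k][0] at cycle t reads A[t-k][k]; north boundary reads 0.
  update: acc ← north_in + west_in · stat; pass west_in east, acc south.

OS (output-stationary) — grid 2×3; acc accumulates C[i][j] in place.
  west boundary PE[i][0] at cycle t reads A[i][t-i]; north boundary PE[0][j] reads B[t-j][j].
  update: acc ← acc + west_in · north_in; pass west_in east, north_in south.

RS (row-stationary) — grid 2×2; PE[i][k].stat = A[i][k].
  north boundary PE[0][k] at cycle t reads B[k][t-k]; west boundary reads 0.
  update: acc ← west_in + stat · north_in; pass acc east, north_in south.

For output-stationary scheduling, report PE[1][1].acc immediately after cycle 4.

PE[1][1].acc = 63

OS on a 2×3 grid — tracing PE[1][1] and its feeders:
  @0  [0,1]  acc 0  |  →0  ↓0
  @0  [1,0]  acc 0  |  →0  ↓0
  @0  [1,1]  acc 0  |  →0  ↓0
  @1  [0,1]  acc 15  |  →3  ↓5
  @1  [1,0]  acc 81  |  →9  ↓9
  @1  [1,1]  acc 0  |  →0  ↓0
  @2  [0,1]  acc 51  |  →4  ↓9
  @2  [1,0]  acc 85  |  →2  ↓2
  @2  [1,1]  acc 45  |  →9  ↓5
  @3  [0,1]  acc 51  |  →0  ↓0
  @3  [1,0]  acc 85  |  →0  ↓0
  @3  [1,1]  acc 63  |  →2  ↓9
  @4  [0,1]  acc 51  |  →0  ↓0
  @4  [1,0]  acc 85  |  →0  ↓0
  @4  [1,1]  acc 63  |  →0  ↓0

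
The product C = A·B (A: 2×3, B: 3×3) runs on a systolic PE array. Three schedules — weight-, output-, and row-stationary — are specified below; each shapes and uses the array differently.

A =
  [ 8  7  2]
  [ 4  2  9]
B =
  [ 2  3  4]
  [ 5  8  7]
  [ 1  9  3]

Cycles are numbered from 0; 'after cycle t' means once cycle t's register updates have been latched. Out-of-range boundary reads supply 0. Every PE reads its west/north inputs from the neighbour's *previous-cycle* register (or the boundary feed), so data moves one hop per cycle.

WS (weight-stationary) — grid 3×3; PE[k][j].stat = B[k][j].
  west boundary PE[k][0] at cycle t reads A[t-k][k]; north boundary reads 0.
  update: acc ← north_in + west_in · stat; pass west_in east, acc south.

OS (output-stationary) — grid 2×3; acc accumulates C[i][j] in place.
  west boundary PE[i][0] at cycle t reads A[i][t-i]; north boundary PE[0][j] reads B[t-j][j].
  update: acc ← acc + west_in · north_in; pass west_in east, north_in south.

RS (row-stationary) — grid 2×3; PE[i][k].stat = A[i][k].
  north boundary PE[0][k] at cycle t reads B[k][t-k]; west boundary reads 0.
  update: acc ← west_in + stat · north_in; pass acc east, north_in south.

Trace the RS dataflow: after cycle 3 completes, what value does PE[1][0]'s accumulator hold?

PE[1][0].acc = 16

RS on a 2×3 grid — tracing PE[1][0] and its feeders:
  cycle 0: PE[0][0] → acc 16, east 16, south 2
  cycle 0: PE[1][0] → acc 0, east 0, south 0
  cycle 1: PE[0][0] → acc 24, east 24, south 3
  cycle 1: PE[1][0] → acc 8, east 8, south 2
  cycle 2: PE[0][0] → acc 32, east 32, south 4
  cycle 2: PE[1][0] → acc 12, east 12, south 3
  cycle 3: PE[0][0] → acc 0, east 0, south 0
  cycle 3: PE[1][0] → acc 16, east 16, south 4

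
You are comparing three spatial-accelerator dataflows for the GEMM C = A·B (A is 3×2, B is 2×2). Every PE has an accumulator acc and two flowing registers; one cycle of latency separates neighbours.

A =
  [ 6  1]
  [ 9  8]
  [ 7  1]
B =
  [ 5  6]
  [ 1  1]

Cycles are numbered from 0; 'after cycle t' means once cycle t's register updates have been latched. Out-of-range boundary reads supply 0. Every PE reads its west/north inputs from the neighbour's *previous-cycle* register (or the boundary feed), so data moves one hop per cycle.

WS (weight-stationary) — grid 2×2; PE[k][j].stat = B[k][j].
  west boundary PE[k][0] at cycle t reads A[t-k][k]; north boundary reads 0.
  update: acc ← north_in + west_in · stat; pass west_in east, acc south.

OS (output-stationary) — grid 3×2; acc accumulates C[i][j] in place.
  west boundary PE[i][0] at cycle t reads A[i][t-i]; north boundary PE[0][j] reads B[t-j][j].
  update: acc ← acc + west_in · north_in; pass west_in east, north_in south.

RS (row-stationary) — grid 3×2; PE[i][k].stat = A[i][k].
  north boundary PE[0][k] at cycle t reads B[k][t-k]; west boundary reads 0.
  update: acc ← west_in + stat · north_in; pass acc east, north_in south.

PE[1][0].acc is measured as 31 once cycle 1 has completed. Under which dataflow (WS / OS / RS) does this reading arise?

WS [2×2] PE[1][0] across cycles:
  t=0 PE[1][0]: acc=0 h=0 v=0
  t=1 PE[1][0]: acc=31 h=1 v=31
OS [3×2] PE[1][0] across cycles:
  t=0 PE[1][0]: acc=0 h=0 v=0
  t=1 PE[1][0]: acc=45 h=9 v=5
RS [3×2] PE[1][0] across cycles:
  t=0 PE[1][0]: acc=0 h=0 v=0
  t=1 PE[1][0]: acc=45 h=45 v=5

dataflow = WS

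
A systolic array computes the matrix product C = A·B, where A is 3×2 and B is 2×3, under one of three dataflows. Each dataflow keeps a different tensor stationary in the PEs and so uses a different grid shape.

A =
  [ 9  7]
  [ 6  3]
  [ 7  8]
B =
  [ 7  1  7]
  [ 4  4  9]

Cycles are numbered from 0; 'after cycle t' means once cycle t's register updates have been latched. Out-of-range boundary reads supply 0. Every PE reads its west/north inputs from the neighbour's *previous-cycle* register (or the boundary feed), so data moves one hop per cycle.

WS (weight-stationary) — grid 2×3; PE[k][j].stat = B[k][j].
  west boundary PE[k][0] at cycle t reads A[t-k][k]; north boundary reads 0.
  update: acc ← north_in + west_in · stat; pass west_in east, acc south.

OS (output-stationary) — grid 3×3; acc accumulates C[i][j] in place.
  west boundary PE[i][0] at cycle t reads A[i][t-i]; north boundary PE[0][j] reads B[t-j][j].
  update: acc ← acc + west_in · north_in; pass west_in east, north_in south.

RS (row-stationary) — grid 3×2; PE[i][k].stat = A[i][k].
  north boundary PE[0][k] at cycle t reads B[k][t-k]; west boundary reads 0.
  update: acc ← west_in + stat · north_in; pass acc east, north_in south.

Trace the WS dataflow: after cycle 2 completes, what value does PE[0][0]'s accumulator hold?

WS (2×3). Following PE[0][0] plus its west/north inputs:
  c0 r0c0: 63 / 9 / 63
  c1 r0c0: 42 / 6 / 42
  c2 r0c0: 49 / 7 / 49

PE[0][0].acc = 49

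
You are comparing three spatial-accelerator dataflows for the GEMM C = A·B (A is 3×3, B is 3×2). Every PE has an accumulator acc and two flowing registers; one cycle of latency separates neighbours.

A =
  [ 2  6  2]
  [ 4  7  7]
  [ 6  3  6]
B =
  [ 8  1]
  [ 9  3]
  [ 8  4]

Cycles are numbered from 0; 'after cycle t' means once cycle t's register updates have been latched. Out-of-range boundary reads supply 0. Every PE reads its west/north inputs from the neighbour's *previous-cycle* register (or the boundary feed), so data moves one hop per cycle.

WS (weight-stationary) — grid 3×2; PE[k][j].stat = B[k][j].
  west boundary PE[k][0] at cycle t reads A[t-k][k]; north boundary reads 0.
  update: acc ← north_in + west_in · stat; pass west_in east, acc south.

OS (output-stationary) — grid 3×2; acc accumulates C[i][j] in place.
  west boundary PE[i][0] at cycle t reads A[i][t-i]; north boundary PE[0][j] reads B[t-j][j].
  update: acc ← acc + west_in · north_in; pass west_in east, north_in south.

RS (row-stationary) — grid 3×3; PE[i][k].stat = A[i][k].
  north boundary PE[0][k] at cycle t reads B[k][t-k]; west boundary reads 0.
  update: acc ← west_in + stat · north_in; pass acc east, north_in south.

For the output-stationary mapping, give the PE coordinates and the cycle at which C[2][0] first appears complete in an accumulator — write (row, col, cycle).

(row, col, cycle) = (2, 0, 4)

OS: C[2][0] accumulates in PE[2][0]:
  step 0 · PE2,0: acc=0; fwd→0 fwd↓0
  step 1 · PE2,0: acc=0; fwd→0 fwd↓0
  step 2 · PE2,0: acc=48; fwd→6 fwd↓8
  step 3 · PE2,0: acc=75; fwd→3 fwd↓9
  step 4 · PE2,0: acc=123; fwd→6 fwd↓8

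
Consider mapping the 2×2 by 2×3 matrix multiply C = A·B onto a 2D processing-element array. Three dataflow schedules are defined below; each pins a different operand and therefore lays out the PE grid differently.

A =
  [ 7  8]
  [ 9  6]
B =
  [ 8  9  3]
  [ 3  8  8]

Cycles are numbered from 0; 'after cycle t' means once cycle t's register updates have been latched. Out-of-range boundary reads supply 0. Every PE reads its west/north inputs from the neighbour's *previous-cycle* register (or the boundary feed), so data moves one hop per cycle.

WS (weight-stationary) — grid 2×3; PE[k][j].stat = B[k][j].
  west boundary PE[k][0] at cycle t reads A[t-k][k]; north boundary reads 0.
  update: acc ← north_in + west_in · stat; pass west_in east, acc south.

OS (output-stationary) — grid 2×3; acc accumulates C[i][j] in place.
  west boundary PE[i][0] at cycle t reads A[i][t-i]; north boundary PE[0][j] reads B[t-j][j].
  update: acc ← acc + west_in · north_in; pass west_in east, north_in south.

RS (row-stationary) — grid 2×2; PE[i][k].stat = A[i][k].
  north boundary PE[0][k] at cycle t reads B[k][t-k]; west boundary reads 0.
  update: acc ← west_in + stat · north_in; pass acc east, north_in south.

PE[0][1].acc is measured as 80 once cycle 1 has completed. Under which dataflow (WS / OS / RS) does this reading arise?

dataflow = RS

WS [2×3] PE[0][1] across cycles:
  step 0 · PE0,1: acc=0; fwd→0 fwd↓0
  step 1 · PE0,1: acc=63; fwd→7 fwd↓63
OS [2×3] PE[0][1] across cycles:
  step 0 · PE0,1: acc=0; fwd→0 fwd↓0
  step 1 · PE0,1: acc=63; fwd→7 fwd↓9
RS [2×2] PE[0][1] across cycles:
  step 0 · PE0,1: acc=0; fwd→0 fwd↓0
  step 1 · PE0,1: acc=80; fwd→80 fwd↓3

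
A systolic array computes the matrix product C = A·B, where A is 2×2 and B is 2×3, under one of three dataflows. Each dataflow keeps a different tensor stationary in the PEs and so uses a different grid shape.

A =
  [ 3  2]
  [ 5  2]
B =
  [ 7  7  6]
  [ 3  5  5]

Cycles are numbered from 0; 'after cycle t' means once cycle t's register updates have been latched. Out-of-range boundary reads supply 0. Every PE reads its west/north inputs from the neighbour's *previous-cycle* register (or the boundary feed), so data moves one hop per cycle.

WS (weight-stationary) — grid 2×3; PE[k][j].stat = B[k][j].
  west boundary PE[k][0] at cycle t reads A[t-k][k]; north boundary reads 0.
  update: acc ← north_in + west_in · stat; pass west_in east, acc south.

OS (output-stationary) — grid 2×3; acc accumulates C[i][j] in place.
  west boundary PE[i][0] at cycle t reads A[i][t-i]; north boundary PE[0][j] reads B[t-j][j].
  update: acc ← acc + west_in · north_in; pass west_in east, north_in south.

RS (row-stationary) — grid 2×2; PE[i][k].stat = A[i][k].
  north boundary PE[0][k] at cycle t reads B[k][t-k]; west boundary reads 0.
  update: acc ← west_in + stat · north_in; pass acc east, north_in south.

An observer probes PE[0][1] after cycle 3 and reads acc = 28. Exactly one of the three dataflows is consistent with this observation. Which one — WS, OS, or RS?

— WS: 2×3; PE[0][1] trace:
  0: (0,1).acc=0  regs=<0,0>
  1: (0,1).acc=21  regs=<3,21>
  2: (0,1).acc=35  regs=<5,35>
  3: (0,1).acc=0  regs=<0,0>
— OS: 2×3; PE[0][1] trace:
  0: (0,1).acc=0  regs=<0,0>
  1: (0,1).acc=21  regs=<3,7>
  2: (0,1).acc=31  regs=<2,5>
  3: (0,1).acc=31  regs=<0,0>
— RS: 2×2; PE[0][1] trace:
  0: (0,1).acc=0  regs=<0,0>
  1: (0,1).acc=27  regs=<27,3>
  2: (0,1).acc=31  regs=<31,5>
  3: (0,1).acc=28  regs=<28,5>

dataflow = RS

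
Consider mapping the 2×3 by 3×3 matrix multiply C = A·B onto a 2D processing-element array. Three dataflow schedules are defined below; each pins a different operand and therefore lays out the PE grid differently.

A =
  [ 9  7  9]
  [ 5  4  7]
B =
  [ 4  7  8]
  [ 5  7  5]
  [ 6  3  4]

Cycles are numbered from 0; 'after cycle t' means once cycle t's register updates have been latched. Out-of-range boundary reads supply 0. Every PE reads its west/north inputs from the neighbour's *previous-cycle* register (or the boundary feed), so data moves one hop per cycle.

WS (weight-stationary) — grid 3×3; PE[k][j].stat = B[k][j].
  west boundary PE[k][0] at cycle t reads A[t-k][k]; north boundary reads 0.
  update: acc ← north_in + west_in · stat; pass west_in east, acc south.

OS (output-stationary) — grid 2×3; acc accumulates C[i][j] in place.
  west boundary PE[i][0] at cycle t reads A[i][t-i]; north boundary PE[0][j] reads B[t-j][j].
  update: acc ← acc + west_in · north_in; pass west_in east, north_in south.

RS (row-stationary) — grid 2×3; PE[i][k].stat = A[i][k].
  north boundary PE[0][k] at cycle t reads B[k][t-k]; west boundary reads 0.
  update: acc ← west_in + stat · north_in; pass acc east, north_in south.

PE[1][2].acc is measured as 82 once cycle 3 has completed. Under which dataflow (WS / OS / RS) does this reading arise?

Under WS (3×3), PE[1][2]:
  step 0 · PE1,2: acc=0; fwd→0 fwd↓0
  step 1 · PE1,2: acc=0; fwd→0 fwd↓0
  step 2 · PE1,2: acc=0; fwd→0 fwd↓0
  step 3 · PE1,2: acc=107; fwd→7 fwd↓107
Under OS (2×3), PE[1][2]:
  step 0 · PE1,2: acc=0; fwd→0 fwd↓0
  step 1 · PE1,2: acc=0; fwd→0 fwd↓0
  step 2 · PE1,2: acc=0; fwd→0 fwd↓0
  step 3 · PE1,2: acc=40; fwd→5 fwd↓8
Under RS (2×3), PE[1][2]:
  step 0 · PE1,2: acc=0; fwd→0 fwd↓0
  step 1 · PE1,2: acc=0; fwd→0 fwd↓0
  step 2 · PE1,2: acc=0; fwd→0 fwd↓0
  step 3 · PE1,2: acc=82; fwd→82 fwd↓6

dataflow = RS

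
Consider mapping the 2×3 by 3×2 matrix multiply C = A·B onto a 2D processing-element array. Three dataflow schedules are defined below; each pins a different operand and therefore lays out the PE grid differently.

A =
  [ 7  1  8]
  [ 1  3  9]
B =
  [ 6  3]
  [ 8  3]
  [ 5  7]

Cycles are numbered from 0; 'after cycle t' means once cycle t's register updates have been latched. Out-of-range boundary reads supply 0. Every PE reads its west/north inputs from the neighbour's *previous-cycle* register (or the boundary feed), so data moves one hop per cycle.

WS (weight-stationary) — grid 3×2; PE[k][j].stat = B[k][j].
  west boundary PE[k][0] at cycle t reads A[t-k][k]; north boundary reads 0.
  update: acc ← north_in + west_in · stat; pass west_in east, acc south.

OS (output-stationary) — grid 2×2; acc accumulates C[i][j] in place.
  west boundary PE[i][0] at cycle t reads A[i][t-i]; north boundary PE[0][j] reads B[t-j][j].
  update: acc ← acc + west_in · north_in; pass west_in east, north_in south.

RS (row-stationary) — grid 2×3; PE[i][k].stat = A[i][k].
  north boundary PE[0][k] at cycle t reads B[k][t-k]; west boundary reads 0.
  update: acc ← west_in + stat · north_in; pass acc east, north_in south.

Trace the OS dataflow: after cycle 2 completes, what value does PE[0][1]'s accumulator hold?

PE[0][1].acc = 24

OS on a 2×2 grid — tracing PE[0][1] and its feeders:
  step 0 · PE0,0: acc=42; fwd→7 fwd↓6
  step 0 · PE0,1: acc=0; fwd→0 fwd↓0
  step 1 · PE0,0: acc=50; fwd→1 fwd↓8
  step 1 · PE0,1: acc=21; fwd→7 fwd↓3
  step 2 · PE0,0: acc=90; fwd→8 fwd↓5
  step 2 · PE0,1: acc=24; fwd→1 fwd↓3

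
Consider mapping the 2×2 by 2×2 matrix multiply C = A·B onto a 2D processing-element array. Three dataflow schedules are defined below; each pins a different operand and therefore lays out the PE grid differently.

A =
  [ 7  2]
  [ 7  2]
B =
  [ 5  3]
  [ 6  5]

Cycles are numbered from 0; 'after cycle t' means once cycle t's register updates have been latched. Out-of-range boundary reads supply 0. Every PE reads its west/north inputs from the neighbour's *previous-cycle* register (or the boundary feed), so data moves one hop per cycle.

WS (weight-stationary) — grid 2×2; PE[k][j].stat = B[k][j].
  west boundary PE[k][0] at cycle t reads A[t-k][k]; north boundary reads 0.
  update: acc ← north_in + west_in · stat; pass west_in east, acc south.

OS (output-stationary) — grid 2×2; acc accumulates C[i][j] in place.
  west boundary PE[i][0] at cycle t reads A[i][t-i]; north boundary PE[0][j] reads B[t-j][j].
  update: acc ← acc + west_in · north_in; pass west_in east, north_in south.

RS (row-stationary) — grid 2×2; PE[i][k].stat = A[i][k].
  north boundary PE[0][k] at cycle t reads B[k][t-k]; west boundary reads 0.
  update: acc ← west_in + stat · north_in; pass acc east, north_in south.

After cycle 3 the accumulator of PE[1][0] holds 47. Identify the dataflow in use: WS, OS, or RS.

dataflow = OS

Under WS (2×2), PE[1][0]:
  t=0 PE[1][0]: acc=0 h=0 v=0
  t=1 PE[1][0]: acc=47 h=2 v=47
  t=2 PE[1][0]: acc=47 h=2 v=47
  t=3 PE[1][0]: acc=0 h=0 v=0
Under OS (2×2), PE[1][0]:
  t=0 PE[1][0]: acc=0 h=0 v=0
  t=1 PE[1][0]: acc=35 h=7 v=5
  t=2 PE[1][0]: acc=47 h=2 v=6
  t=3 PE[1][0]: acc=47 h=0 v=0
Under RS (2×2), PE[1][0]:
  t=0 PE[1][0]: acc=0 h=0 v=0
  t=1 PE[1][0]: acc=35 h=35 v=5
  t=2 PE[1][0]: acc=21 h=21 v=3
  t=3 PE[1][0]: acc=0 h=0 v=0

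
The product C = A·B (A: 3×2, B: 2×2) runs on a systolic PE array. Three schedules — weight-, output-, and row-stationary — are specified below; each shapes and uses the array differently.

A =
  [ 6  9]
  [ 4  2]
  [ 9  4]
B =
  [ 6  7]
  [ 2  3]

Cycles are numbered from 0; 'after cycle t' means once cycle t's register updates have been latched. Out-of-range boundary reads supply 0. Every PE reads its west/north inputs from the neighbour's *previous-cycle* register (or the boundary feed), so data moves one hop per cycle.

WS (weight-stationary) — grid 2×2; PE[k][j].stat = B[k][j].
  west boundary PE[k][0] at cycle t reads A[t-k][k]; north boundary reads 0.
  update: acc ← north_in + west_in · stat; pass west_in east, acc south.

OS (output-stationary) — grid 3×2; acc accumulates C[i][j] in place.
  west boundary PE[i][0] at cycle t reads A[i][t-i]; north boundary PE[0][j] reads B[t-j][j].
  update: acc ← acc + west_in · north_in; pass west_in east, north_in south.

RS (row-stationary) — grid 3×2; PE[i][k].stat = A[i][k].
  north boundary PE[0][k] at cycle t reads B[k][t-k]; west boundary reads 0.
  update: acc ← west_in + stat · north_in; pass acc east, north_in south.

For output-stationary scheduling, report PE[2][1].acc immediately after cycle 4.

PE[2][1].acc = 75

Tracing OS — 3×2 array, target PE[2][1]:
  after 0 — PE[1][1] acc=0, pass-E 0, pass-S 0
  after 0 — PE[2][0] acc=0, pass-E 0, pass-S 0
  after 0 — PE[2][1] acc=0, pass-E 0, pass-S 0
  after 1 — PE[1][1] acc=0, pass-E 0, pass-S 0
  after 1 — PE[2][0] acc=0, pass-E 0, pass-S 0
  after 1 — PE[2][1] acc=0, pass-E 0, pass-S 0
  after 2 — PE[1][1] acc=28, pass-E 4, pass-S 7
  after 2 — PE[2][0] acc=54, pass-E 9, pass-S 6
  after 2 — PE[2][1] acc=0, pass-E 0, pass-S 0
  after 3 — PE[1][1] acc=34, pass-E 2, pass-S 3
  after 3 — PE[2][0] acc=62, pass-E 4, pass-S 2
  after 3 — PE[2][1] acc=63, pass-E 9, pass-S 7
  after 4 — PE[1][1] acc=34, pass-E 0, pass-S 0
  after 4 — PE[2][0] acc=62, pass-E 0, pass-S 0
  after 4 — PE[2][1] acc=75, pass-E 4, pass-S 3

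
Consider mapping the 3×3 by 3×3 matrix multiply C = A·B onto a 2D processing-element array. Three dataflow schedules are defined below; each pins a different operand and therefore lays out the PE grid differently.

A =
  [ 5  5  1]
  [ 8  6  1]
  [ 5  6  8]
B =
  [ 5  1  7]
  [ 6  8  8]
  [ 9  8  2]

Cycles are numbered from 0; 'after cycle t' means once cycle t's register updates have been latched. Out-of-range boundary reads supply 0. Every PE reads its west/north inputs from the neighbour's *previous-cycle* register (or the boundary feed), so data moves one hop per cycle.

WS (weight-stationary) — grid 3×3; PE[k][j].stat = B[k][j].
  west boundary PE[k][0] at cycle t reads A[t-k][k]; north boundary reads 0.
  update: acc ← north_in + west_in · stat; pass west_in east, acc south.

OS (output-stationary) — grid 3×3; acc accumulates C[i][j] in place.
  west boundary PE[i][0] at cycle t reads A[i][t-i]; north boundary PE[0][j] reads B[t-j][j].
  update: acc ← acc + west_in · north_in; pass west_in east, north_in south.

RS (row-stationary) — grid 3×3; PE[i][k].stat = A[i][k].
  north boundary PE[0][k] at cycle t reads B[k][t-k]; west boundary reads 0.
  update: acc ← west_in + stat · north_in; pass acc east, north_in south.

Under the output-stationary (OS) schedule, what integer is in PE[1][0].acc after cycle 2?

PE[1][0].acc = 76

Tracing OS — 3×3 array, target PE[1][0]:
  t=0 PE[0][0]: acc=25 h=5 v=5
  t=0 PE[1][0]: acc=0 h=0 v=0
  t=1 PE[0][0]: acc=55 h=5 v=6
  t=1 PE[1][0]: acc=40 h=8 v=5
  t=2 PE[0][0]: acc=64 h=1 v=9
  t=2 PE[1][0]: acc=76 h=6 v=6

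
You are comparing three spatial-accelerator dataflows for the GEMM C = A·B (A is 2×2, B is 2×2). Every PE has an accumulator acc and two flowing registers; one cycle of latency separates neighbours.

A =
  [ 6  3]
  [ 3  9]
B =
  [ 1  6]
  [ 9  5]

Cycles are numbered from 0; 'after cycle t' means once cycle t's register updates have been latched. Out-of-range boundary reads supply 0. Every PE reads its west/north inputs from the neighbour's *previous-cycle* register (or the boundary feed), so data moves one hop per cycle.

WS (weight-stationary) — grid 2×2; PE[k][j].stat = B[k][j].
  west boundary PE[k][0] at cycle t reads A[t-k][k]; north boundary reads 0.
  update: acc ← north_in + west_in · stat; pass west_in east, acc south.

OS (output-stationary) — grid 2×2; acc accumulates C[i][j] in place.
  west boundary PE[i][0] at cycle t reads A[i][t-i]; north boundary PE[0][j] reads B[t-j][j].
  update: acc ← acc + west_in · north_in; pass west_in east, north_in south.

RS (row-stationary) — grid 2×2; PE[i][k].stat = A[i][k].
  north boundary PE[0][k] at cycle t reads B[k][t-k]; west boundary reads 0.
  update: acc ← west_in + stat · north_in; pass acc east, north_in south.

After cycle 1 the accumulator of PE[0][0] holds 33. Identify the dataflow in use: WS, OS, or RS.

WS (2×2 grid), PE[0][0]:
  cycle 0: PE[0][0] → acc 6, east 6, south 6
  cycle 1: PE[0][0] → acc 3, east 3, south 3
OS (2×2 grid), PE[0][0]:
  cycle 0: PE[0][0] → acc 6, east 6, south 1
  cycle 1: PE[0][0] → acc 33, east 3, south 9
RS (2×2 grid), PE[0][0]:
  cycle 0: PE[0][0] → acc 6, east 6, south 1
  cycle 1: PE[0][0] → acc 36, east 36, south 6

dataflow = OS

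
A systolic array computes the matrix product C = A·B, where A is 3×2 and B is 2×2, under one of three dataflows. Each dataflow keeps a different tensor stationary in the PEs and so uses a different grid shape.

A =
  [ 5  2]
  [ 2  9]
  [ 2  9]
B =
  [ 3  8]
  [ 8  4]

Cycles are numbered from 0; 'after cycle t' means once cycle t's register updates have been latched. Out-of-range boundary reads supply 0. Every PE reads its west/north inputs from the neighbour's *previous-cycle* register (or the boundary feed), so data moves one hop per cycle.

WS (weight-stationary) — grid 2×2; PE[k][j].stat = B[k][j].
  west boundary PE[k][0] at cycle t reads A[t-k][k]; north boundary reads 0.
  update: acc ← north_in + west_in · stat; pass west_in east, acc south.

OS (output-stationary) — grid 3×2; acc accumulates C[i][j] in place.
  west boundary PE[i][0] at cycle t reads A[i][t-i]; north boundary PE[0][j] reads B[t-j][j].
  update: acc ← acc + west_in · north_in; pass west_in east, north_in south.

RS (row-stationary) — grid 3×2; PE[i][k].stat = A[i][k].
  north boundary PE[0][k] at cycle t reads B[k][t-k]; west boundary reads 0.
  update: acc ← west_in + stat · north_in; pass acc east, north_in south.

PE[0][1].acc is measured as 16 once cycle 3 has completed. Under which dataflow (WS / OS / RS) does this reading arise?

— WS: 2×2; PE[0][1] trace:
  t=0 PE[0][1]: acc=0 h=0 v=0
  t=1 PE[0][1]: acc=40 h=5 v=40
  t=2 PE[0][1]: acc=16 h=2 v=16
  t=3 PE[0][1]: acc=16 h=2 v=16
— OS: 3×2; PE[0][1] trace:
  t=0 PE[0][1]: acc=0 h=0 v=0
  t=1 PE[0][1]: acc=40 h=5 v=8
  t=2 PE[0][1]: acc=48 h=2 v=4
  t=3 PE[0][1]: acc=48 h=0 v=0
— RS: 3×2; PE[0][1] trace:
  t=0 PE[0][1]: acc=0 h=0 v=0
  t=1 PE[0][1]: acc=31 h=31 v=8
  t=2 PE[0][1]: acc=48 h=48 v=4
  t=3 PE[0][1]: acc=0 h=0 v=0

dataflow = WS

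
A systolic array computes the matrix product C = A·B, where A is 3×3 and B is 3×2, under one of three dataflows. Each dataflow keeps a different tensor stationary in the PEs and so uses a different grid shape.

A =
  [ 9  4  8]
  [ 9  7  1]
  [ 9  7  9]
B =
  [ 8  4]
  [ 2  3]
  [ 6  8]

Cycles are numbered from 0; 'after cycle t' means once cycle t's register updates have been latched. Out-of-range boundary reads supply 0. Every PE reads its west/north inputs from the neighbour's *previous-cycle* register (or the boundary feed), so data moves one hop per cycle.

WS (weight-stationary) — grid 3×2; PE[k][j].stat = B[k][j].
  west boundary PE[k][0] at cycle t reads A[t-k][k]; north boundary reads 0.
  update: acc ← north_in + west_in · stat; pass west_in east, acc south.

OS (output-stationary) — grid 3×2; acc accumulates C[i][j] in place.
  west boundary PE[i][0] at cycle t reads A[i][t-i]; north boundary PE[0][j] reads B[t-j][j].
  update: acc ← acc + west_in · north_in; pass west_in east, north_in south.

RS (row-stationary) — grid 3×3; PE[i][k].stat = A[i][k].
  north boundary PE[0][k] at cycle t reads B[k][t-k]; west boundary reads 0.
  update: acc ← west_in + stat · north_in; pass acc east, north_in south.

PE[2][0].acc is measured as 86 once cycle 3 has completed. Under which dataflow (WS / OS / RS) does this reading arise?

WS [3×2] PE[2][0] across cycles:
  step 0 · PE2,0: acc=0; fwd→0 fwd↓0
  step 1 · PE2,0: acc=0; fwd→0 fwd↓0
  step 2 · PE2,0: acc=128; fwd→8 fwd↓128
  step 3 · PE2,0: acc=92; fwd→1 fwd↓92
OS [3×2] PE[2][0] across cycles:
  step 0 · PE2,0: acc=0; fwd→0 fwd↓0
  step 1 · PE2,0: acc=0; fwd→0 fwd↓0
  step 2 · PE2,0: acc=72; fwd→9 fwd↓8
  step 3 · PE2,0: acc=86; fwd→7 fwd↓2
RS [3×3] PE[2][0] across cycles:
  step 0 · PE2,0: acc=0; fwd→0 fwd↓0
  step 1 · PE2,0: acc=0; fwd→0 fwd↓0
  step 2 · PE2,0: acc=72; fwd→72 fwd↓8
  step 3 · PE2,0: acc=36; fwd→36 fwd↓4

dataflow = OS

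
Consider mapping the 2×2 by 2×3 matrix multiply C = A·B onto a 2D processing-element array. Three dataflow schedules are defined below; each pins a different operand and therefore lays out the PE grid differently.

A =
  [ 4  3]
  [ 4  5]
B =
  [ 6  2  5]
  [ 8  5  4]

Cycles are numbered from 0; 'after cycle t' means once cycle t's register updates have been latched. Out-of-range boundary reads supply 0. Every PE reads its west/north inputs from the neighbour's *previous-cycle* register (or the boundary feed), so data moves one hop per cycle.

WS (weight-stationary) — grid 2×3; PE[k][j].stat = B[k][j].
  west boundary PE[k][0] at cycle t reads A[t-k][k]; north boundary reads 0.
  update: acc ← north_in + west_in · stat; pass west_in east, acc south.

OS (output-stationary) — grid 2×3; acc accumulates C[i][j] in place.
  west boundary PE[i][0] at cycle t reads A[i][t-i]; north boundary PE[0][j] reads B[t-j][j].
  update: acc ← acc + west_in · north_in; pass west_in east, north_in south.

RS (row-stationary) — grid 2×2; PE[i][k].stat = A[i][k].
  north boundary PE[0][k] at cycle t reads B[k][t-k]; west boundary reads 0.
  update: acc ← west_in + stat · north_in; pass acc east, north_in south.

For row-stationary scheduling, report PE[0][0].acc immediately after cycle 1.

RS (2×2). Following PE[0][0] plus its west/north inputs:
  @0  [0,0]  acc 24  |  →24  ↓6
  @1  [0,0]  acc 8  |  →8  ↓2

PE[0][0].acc = 8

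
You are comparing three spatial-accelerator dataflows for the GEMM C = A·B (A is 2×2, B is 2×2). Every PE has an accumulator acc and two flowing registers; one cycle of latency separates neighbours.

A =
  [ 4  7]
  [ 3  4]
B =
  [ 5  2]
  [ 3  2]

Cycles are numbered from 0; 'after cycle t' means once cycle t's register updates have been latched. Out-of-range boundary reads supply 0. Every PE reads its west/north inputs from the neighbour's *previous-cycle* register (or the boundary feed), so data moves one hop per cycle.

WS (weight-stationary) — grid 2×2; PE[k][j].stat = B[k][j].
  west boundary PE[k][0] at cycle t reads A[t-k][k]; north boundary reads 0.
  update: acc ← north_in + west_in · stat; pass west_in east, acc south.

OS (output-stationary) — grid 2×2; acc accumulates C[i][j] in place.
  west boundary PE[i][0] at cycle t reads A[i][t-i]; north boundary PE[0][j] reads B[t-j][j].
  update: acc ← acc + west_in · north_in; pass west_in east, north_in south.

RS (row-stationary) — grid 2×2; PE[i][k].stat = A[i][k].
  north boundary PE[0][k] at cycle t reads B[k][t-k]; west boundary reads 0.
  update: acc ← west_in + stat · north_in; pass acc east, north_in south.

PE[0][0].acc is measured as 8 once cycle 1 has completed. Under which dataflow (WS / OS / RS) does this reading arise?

Under WS (2×2), PE[0][0]:
  c0 r0c0: 20 / 4 / 20
  c1 r0c0: 15 / 3 / 15
Under OS (2×2), PE[0][0]:
  c0 r0c0: 20 / 4 / 5
  c1 r0c0: 41 / 7 / 3
Under RS (2×2), PE[0][0]:
  c0 r0c0: 20 / 20 / 5
  c1 r0c0: 8 / 8 / 2

dataflow = RS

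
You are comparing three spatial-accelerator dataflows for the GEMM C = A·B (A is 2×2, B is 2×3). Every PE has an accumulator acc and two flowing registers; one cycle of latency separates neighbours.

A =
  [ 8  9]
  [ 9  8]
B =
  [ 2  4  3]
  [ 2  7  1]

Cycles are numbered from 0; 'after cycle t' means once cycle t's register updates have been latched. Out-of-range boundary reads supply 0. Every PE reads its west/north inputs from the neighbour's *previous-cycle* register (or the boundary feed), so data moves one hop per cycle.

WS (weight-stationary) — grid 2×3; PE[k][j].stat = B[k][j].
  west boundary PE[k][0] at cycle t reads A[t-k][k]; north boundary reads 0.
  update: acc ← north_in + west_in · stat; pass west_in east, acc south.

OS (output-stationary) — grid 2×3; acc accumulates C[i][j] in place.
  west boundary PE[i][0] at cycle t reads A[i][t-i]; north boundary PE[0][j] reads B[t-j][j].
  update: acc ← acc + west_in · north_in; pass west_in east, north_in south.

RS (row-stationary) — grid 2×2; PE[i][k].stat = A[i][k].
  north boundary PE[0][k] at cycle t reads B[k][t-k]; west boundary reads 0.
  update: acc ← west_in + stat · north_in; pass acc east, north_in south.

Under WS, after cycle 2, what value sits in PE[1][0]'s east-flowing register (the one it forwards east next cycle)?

WS on a 2×3 grid — tracing PE[1][0] and its feeders:
  [0] (0,0) acc=16 (h:8 v:16)
  [0] (1,0) acc=0 (h:0 v:0)
  [1] (0,0) acc=18 (h:9 v:18)
  [1] (1,0) acc=34 (h:9 v:34)
  [2] (0,0) acc=0 (h:0 v:0)
  [2] (1,0) acc=34 (h:8 v:34)

register = 8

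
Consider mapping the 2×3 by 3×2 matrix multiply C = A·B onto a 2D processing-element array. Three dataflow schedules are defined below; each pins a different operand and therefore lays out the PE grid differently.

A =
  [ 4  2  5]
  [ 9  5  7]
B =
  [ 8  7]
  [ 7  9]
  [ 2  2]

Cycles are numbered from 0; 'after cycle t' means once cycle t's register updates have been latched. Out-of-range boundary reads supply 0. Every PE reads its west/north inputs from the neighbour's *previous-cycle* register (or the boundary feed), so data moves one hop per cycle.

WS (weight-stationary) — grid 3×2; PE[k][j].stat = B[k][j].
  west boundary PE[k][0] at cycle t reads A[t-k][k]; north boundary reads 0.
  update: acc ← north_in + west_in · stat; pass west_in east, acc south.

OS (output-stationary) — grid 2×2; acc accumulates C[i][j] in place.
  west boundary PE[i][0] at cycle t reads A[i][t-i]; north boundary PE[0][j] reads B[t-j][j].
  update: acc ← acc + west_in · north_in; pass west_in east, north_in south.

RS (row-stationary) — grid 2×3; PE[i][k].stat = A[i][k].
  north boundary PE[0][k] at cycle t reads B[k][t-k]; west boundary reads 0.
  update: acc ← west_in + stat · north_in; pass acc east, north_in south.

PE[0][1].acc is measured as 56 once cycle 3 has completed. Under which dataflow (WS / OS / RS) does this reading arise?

Under WS (3×2), PE[0][1]:
  [0] (0,1) acc=0 (h:0 v:0)
  [1] (0,1) acc=28 (h:4 v:28)
  [2] (0,1) acc=63 (h:9 v:63)
  [3] (0,1) acc=0 (h:0 v:0)
Under OS (2×2), PE[0][1]:
  [0] (0,1) acc=0 (h:0 v:0)
  [1] (0,1) acc=28 (h:4 v:7)
  [2] (0,1) acc=46 (h:2 v:9)
  [3] (0,1) acc=56 (h:5 v:2)
Under RS (2×3), PE[0][1]:
  [0] (0,1) acc=0 (h:0 v:0)
  [1] (0,1) acc=46 (h:46 v:7)
  [2] (0,1) acc=46 (h:46 v:9)
  [3] (0,1) acc=0 (h:0 v:0)

dataflow = OS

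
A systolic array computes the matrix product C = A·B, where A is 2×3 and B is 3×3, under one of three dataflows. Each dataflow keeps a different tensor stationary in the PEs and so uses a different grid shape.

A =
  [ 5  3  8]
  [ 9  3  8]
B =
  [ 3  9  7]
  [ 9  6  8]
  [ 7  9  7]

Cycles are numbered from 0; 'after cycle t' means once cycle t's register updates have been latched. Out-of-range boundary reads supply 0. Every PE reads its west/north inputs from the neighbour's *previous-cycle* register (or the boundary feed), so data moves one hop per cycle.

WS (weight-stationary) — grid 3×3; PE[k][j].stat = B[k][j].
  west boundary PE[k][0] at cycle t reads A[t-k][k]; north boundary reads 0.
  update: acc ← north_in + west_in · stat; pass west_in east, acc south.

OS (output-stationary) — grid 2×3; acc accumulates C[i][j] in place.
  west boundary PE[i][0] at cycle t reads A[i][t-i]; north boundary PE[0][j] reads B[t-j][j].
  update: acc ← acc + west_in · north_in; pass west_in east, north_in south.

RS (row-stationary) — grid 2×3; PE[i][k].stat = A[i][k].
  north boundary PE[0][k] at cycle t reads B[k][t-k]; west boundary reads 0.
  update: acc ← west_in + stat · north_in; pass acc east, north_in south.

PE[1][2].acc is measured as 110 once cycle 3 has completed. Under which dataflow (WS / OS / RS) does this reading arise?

WS (3×3 grid), PE[1][2]:
  @0  [1,2]  acc 0  |  →0  ↓0
  @1  [1,2]  acc 0  |  →0  ↓0
  @2  [1,2]  acc 0  |  →0  ↓0
  @3  [1,2]  acc 59  |  →3  ↓59
OS (2×3 grid), PE[1][2]:
  @0  [1,2]  acc 0  |  →0  ↓0
  @1  [1,2]  acc 0  |  →0  ↓0
  @2  [1,2]  acc 0  |  →0  ↓0
  @3  [1,2]  acc 63  |  →9  ↓7
RS (2×3 grid), PE[1][2]:
  @0  [1,2]  acc 0  |  →0  ↓0
  @1  [1,2]  acc 0  |  →0  ↓0
  @2  [1,2]  acc 0  |  →0  ↓0
  @3  [1,2]  acc 110  |  →110  ↓7

dataflow = RS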